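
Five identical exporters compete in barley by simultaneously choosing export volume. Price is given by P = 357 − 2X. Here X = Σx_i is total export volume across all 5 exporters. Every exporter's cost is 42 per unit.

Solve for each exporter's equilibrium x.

A representative exporter's profit is π_i = x_i(357 − 2X) − 42x_i, with X = x_i + Σ_{j≠i} x_j.
First-order condition: 315 − 4x_i − 2Σ_{j≠i} x_j = 0.
With identical exporters, set every x_j = x: then 315 − 4x − 8x = 0, i.e. x = 315/12 = 26.25.

26.25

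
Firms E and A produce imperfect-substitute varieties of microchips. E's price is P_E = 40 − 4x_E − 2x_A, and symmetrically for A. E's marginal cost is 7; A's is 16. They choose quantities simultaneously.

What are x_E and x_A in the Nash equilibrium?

3.6, 2.1

Firm E's profit: π = x_E(40 − 4x_E − 2x_A) − 7x_E.
∂π/∂x_E = 33 − 8x_E − 2x_A = 0 ⇒ x_E = 4.125 − 0.25x_A.
Similarly x_A = 3 − 0.25x_E.
Plugging x_A into E's best response: x_E = 4.125 − 0.25(3 − 0.25x_E) ⇒ 0.9375x_E = 3.375, so x_E = 3.6.
Then x_A = 3 − 0.25·3.6 = 2.1.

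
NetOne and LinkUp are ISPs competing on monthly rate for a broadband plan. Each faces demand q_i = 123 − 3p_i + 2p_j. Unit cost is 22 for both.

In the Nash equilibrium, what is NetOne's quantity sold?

NetOne's profit: π = (p_{NetOne} − 22)(123 − 3p_{NetOne} + 2p_{LinkUp}).
∂π/∂p_{NetOne} = 189 − 6p_{NetOne} + 2p_{LinkUp} = 0 ⇒ p_{NetOne} = 31.5 + (1/3)p_{LinkUp}.
Setting p_{NetOne} = p_{LinkUp} in the reaction function: p_{NetOne} = 31.5 + (1/3)p_{NetOne}, so p_{NetOne} = 31.5 / (2/3) = 47.25.
q_{NetOne} = 123 − 3·47.25 + 2·47.25 = 75.75.

75.75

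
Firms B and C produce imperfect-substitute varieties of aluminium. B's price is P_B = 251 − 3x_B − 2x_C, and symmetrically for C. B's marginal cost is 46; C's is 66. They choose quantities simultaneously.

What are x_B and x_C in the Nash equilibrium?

Firm B's profit: π = x_B(251 − 3x_B − 2x_C) − 46x_B.
∂π/∂x_B = 205 − 6x_B − 2x_C = 0 ⇒ x_B = 205/6 − (1/3)x_C.
Similarly x_C = 185/6 − (1/3)x_B.
Substituting the second reaction function into the first: x_B = 205/6 − (1/3)(185/6 − (1/3)x_B), which gives (8/9)x_B = 215/9 ⇒ x_B = 26.875.
Then x_C = 185/6 − (1/3)·26.875 = 21.875.

26.875, 21.875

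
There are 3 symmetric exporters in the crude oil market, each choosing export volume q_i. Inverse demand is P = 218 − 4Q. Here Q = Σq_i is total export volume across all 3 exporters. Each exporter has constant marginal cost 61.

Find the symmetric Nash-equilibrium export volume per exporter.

A representative exporter's profit is π_i = q_i(218 − 4Q) − 61q_i, with Q = q_i + Σ_{j≠i} q_j.
First-order condition: 157 − 8q_i − 4Σ_{j≠i} q_j = 0.
Imposing symmetry (q_j = q for all j) turns Σ_{j≠i} q_j into 2q, so 157 = 16q and q = 9.8125.

9.8125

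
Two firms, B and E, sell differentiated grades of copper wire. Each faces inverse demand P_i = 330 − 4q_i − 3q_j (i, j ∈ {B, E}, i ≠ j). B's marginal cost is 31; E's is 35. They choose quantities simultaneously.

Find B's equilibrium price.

140.6

Firm B's profit: π = q_B(330 − 4q_B − 3q_E) − 31q_B.
∂π/∂q_B = 299 − 8q_B − 3q_E = 0 ⇒ q_B = 37.375 − 0.375q_E.
Similarly q_E = 36.875 − 0.375q_B.
Solving the two reaction functions simultaneously: (1 − (−0.375)(−0.375))q_B = 37.375 − 0.375·36.875, so (55/64)q_B = 1507/64 and q_B = 27.4.
Then q_E = 36.875 − 0.375·27.4 = 26.6.
P_B = 330 − 4·27.4 − 3·26.6 = 140.6.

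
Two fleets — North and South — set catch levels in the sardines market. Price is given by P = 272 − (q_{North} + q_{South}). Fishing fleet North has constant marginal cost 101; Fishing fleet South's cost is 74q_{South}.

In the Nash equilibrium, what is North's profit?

2304

Fishing fleet North's profit: π = q_{North}(272 − (q_{North} + q_{South})) − 101q_{North}.
∂π/∂q_{North} = 171 − 2q_{North} − q_{South} = 0, so q_{North} = 85.5 − 0.5q_{South}.
By the same steps for South: q_{South} = 99 − 0.5q_{North}.
Solving the two reaction functions simultaneously: (1 − (−0.5)(−0.5))q_{North} = 85.5 − 0.5·99, so 0.75q_{North} = 36 and q_{North} = 48.
Then q_{South} = 99 − 0.5·48 = 75.
Price P = 272 − 123 = 149.
North's profit: (149 − 101)·48 = 2304.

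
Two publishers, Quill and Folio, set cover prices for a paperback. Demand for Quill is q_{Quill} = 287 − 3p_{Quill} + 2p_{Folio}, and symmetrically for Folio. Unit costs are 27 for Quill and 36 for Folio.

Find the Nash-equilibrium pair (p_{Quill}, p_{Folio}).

93.6875, 97.0625

Quill's profit: π = (p_{Quill} − 27)(287 − 3p_{Quill} + 2p_{Folio}).
∂π/∂p_{Quill} = 368 − 6p_{Quill} + 2p_{Folio} = 0 ⇒ p_{Quill} = 184/3 + (1/3)p_{Folio}.
Similarly p_{Folio} = 395/6 + (1/3)p_{Quill}.
Plugging p_{Folio} into Quill's best response: p_{Quill} = 184/3 + (1/3)(395/6 + (1/3)p_{Quill}) ⇒ (8/9)p_{Quill} = 1499/18, so p_{Quill} = 93.6875.
Then p_{Folio} = 395/6 + (1/3)·93.6875 = 97.0625.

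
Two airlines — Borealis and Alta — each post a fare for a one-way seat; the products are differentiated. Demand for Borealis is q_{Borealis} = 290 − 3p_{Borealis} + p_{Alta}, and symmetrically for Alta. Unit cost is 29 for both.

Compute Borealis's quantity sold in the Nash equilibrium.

139.2

Borealis's profit: π = (p_{Borealis} − 29)(290 − 3p_{Borealis} + p_{Alta}).
∂π/∂p_{Borealis} = 377 − 6p_{Borealis} + p_{Alta} = 0 ⇒ p_{Borealis} = 377/6 + (1/6)p_{Alta}.
By symmetry p_{Alta} = p_{Borealis}; substituting into the reaction function, (5/6)p_{Borealis} = 377/6 and p_{Borealis} = 75.4.
q_{Borealis} = 290 − 3·75.4 + 75.4 = 139.2.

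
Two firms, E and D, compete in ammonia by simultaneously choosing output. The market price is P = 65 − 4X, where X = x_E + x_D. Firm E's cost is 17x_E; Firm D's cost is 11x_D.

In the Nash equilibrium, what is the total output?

Firm E's profit: π = x_E(65 − 4(x_E + x_D)) − 17x_E.
∂π/∂x_E = 48 − 8x_E − 4x_D = 0, so x_E = 6 − 0.5x_D.
By the same steps for D: x_D = 6.75 − 0.5x_E.
Substituting the second reaction function into the first: x_E = 6 − 0.5(6.75 − 0.5x_E), which gives 0.75x_E = 2.625 ⇒ x_E = 3.5.
Then x_D = 6.75 − 0.5·3.5 = 5.
Total output: 3.5 + 5 = 8.5.

8.5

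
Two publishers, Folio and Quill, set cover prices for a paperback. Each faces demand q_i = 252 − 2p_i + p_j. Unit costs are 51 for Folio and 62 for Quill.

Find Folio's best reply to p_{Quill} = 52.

Folio's profit: π = (p_{Folio} − 51)(252 − 2p_{Folio} + p_{Quill}).
∂π/∂p_{Folio} = 354 − 4p_{Folio} + p_{Quill} = 0 ⇒ p_{Folio} = 88.5 + 0.25p_{Quill}.
At p_{Quill} = 52: p_{Folio} = 88.5 + 0.25·52 = 101.5.

101.5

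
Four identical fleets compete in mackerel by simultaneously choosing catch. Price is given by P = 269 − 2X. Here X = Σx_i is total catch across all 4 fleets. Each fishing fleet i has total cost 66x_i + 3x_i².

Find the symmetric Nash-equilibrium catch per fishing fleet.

A representative fishing fleet's profit is π_i = x_i(269 − 2X) − 66x_i − 3x_i², with X = x_i + Σ_{j≠i} x_j.
First-order condition: 203 − 10x_i − 2Σ_{j≠i} x_j = 0.
Imposing symmetry (x_j = x for all j) turns Σ_{j≠i} x_j into 3x, so 203 = 16x and x = 12.6875.

12.6875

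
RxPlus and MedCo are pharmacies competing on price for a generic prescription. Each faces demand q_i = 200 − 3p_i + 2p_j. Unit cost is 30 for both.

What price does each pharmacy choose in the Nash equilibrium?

72.5

RxPlus's profit: π = (p_{RxPlus} − 30)(200 − 3p_{RxPlus} + 2p_{MedCo}).
∂π/∂p_{RxPlus} = 290 − 6p_{RxPlus} + 2p_{MedCo} = 0 ⇒ p_{RxPlus} = 145/3 + (1/3)p_{MedCo}.
By symmetry p_{MedCo} = p_{RxPlus}; substituting into the reaction function, (2/3)p_{RxPlus} = 145/3 and p_{RxPlus} = 72.5.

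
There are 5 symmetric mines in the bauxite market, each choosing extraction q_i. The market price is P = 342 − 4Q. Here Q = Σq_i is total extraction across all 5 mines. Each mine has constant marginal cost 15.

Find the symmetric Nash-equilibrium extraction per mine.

A representative mine's profit is π_i = q_i(342 − 4Q) − 15q_i, with Q = q_i + Σ_{j≠i} q_j.
First-order condition: 327 − 8q_i − 4Σ_{j≠i} q_j = 0.
In a symmetric equilibrium every mine chooses the same q, so Σ_{j≠i} q_j = 4q. The condition becomes 327 − 24q = 0, giving q = 327/24 = 13.625.

13.625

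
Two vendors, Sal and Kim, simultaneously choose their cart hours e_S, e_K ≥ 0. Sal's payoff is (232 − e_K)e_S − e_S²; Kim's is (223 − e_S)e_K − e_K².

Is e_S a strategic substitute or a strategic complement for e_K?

Expanding Sal's payoff: 232e_S − e_Ke_S − e_S².
∂π/∂e_S = 232 − e_K − 2e_S = 0, so e_S = 116 − 0.5e_K.
The best-response slope de_S/de_K = −0.5 < 0: the reaction function is downward-sloping, so the choices are strategic substitutes.

strategic substitutes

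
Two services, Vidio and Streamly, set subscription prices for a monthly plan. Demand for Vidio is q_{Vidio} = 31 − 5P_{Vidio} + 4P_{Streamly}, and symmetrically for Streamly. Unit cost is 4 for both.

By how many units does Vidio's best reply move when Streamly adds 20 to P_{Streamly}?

8

Vidio's profit: π = (P_{Vidio} − 4)(31 − 5P_{Vidio} + 4P_{Streamly}).
∂π/∂P_{Vidio} = 51 − 10P_{Vidio} + 4P_{Streamly} = 0 ⇒ P_{Vidio} = 5.1 + 0.4P_{Streamly}.
The reaction-function slope is 0.4, so a 20-unit rise in P_{Streamly} moves P_{Vidio} by 0.4 × 20 = 8. Vidio's best response rises — the actions are strategic complements.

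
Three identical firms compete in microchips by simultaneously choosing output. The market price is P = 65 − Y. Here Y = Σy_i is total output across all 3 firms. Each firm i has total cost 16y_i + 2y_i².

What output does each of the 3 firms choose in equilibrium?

6.125

A representative firm's profit is π_i = y_i(65 − Y) − 16y_i − 2y_i², with Y = y_i + Σ_{j≠i} y_j.
First-order condition: 49 − 6y_i − Σ_{j≠i} y_j = 0.
Imposing symmetry (y_j = y for all j) turns Σ_{j≠i} y_j into 2y, so 49 = 8y and y = 6.125.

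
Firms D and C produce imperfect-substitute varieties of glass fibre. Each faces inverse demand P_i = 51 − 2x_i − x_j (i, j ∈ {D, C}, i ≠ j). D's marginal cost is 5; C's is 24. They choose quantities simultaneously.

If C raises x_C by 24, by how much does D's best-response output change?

-6

Firm D's profit: π = x_D(51 − 2x_D − x_C) − 5x_D.
∂π/∂x_D = 46 − 4x_D − x_C = 0 ⇒ x_D = 11.5 − 0.25x_C.
The reaction-function slope is −0.25, so a 24-unit rise in x_C moves x_D by −0.25 × 24 = −6. D's best response falls — the actions are strategic substitutes.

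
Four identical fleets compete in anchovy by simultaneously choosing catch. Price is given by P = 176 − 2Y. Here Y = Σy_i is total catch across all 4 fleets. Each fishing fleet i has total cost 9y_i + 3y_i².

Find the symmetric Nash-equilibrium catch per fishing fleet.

A representative fishing fleet's profit is π_i = y_i(176 − 2Y) − 9y_i − 3y_i², with Y = y_i + Σ_{j≠i} y_j.
First-order condition: 167 − 10y_i − 2Σ_{j≠i} y_j = 0.
With identical fishing fleets, set every y_j = y: then 167 − 10y − 6y = 0, i.e. y = 167/16 = 10.4375.

10.4375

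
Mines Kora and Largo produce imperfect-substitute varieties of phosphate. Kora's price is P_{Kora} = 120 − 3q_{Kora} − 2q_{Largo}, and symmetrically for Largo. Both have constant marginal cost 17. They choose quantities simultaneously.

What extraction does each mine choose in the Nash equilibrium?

Mine Kora's profit: π = q_{Kora}(120 − 3q_{Kora} − 2q_{Largo}) − 17q_{Kora}.
∂π/∂q_{Kora} = 103 − 6q_{Kora} − 2q_{Largo} = 0 ⇒ q_{Kora} = 103/6 − (1/3)q_{Largo}.
By symmetry q_{Largo} = q_{Kora}; substituting into the reaction function, (4/3)q_{Kora} = 103/6 and q_{Kora} = 12.875.

12.875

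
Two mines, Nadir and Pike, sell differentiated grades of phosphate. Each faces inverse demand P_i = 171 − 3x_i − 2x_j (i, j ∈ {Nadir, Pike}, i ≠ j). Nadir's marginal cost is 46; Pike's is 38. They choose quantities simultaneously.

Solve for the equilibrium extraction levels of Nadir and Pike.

Mine Nadir's profit: π = x_{Nadir}(171 − 3x_{Nadir} − 2x_{Pike}) − 46x_{Nadir}.
∂π/∂x_{Nadir} = 125 − 6x_{Nadir} − 2x_{Pike} = 0 ⇒ x_{Nadir} = 125/6 − (1/3)x_{Pike}.
Similarly x_{Pike} = 133/6 − (1/3)x_{Nadir}.
Solving the two reaction functions simultaneously: (1 − (−1/3)(−1/3))x_{Nadir} = 125/6 − (1/3)·(133/6), so (8/9)x_{Nadir} = 121/9 and x_{Nadir} = 15.125.
Then x_{Pike} = 133/6 − (1/3)·15.125 = 17.125.

15.125, 17.125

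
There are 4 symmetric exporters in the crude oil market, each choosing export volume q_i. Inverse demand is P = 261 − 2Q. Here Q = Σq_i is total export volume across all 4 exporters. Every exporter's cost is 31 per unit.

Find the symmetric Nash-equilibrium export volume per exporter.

23

A representative exporter's profit is π_i = q_i(261 − 2Q) − 31q_i, with Q = q_i + Σ_{j≠i} q_j.
First-order condition: 230 − 4q_i − 2Σ_{j≠i} q_j = 0.
With identical exporters, set every q_j = q: then 230 − 4q − 6q = 0, i.e. q = 230/10 = 23.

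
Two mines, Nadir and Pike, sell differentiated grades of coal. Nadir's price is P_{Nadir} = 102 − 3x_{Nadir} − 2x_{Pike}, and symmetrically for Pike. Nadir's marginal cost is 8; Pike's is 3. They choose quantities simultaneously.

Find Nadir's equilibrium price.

Mine Nadir's profit: π = x_{Nadir}(102 − 3x_{Nadir} − 2x_{Pike}) − 8x_{Nadir}.
∂π/∂x_{Nadir} = 94 − 6x_{Nadir} − 2x_{Pike} = 0 ⇒ x_{Nadir} = 47/3 − (1/3)x_{Pike}.
Similarly x_{Pike} = 16.5 − (1/3)x_{Nadir}.
Plugging x_{Pike} into Nadir's best response: x_{Nadir} = 47/3 − (1/3)(16.5 − (1/3)x_{Nadir}) ⇒ (8/9)x_{Nadir} = 61/6, so x_{Nadir} = 11.4375.
Then x_{Pike} = 16.5 − (1/3)·11.4375 = 12.6875.
P_{Nadir} = 102 − 3·11.4375 − 2·12.6875 = 42.3125.

42.3125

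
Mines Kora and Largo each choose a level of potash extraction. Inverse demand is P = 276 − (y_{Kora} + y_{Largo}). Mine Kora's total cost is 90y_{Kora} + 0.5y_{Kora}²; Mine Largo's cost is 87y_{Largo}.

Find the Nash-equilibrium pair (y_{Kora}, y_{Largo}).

36.6, 76.2

Mine Kora's profit: π = y_{Kora}(276 − (y_{Kora} + y_{Largo})) − 90y_{Kora} − 0.5y_{Kora}².
∂π/∂y_{Kora} = 186 − 3y_{Kora} − y_{Largo} = 0, so y_{Kora} = 62 − (1/3)y_{Largo}.
For Largo: ∂π/∂y_{Largo} = 189 − 2y_{Largo} − y_{Kora} = 0 ⇒ y_{Largo} = 94.5 − 0.5y_{Kora}.
Substituting the second reaction function into the first: y_{Kora} = 62 − (1/3)(94.5 − 0.5y_{Kora}), which gives (5/6)y_{Kora} = 30.5 ⇒ y_{Kora} = 36.6.
Then y_{Largo} = 94.5 − 0.5·36.6 = 76.2.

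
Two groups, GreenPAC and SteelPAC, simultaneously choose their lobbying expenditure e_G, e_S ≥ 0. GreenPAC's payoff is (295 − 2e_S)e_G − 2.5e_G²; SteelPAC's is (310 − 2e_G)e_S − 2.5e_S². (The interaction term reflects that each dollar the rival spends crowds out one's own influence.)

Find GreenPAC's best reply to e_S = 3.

Expanding GreenPAC's payoff: 295e_G − 2e_Se_G − 2.5e_G².
∂π/∂e_G = 295 − 2e_S − 5e_G = 0, so e_G = 59 − 0.4e_S.
At e_S = 3: e_G = 59 − 0.4·3 = 57.8.

57.8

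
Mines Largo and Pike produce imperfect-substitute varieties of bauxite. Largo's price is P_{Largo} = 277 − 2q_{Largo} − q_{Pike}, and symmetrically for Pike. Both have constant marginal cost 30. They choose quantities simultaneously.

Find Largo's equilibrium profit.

4880.72

Mine Largo's profit: π = q_{Largo}(277 − 2q_{Largo} − q_{Pike}) − 30q_{Largo}.
∂π/∂q_{Largo} = 247 − 4q_{Largo} − q_{Pike} = 0 ⇒ q_{Largo} = 61.75 − 0.25q_{Pike}.
By symmetry q_{Pike} = q_{Largo}; substituting into the reaction function, 1.25q_{Largo} = 61.75 and q_{Largo} = 49.4.
P_{Largo} = 277 − 2·49.4 − 49.4 = 128.8.
Profit = (128.8 − 30)·49.4 = 4880.72.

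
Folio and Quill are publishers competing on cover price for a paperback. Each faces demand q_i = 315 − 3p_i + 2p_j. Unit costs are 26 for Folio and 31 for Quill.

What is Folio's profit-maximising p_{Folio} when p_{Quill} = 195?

Folio's profit: π = (p_{Folio} − 26)(315 − 3p_{Folio} + 2p_{Quill}).
∂π/∂p_{Folio} = 393 − 6p_{Folio} + 2p_{Quill} = 0 ⇒ p_{Folio} = 65.5 + (1/3)p_{Quill}.
At p_{Quill} = 195: p_{Folio} = 65.5 + (1/3)·195 = 130.5.

130.5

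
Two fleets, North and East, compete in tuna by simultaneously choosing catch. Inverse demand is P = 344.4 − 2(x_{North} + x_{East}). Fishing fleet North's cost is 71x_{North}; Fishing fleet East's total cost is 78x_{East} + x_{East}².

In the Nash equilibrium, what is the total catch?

81.32

Fishing fleet North's profit: π = x_{North}(344.4 − 2(x_{North} + x_{East})) − 71x_{North}.
∂π/∂x_{North} = 273.4 − 4x_{North} − 2x_{East} = 0, so x_{North} = 68.35 − 0.5x_{East}.
For East: ∂π/∂x_{East} = 266.4 − 6x_{East} − 2x_{North} = 0 ⇒ x_{East} = 44.4 − (1/3)x_{North}.
Solving the two reaction functions simultaneously: (1 − (−0.5)(−1/3))x_{North} = 68.35 − 0.5·44.4, so (5/6)x_{North} = 46.15 and x_{North} = 55.38.
Then x_{East} = 44.4 − (1/3)·55.38 = 25.94.
Total catch: 55.38 + 25.94 = 81.32.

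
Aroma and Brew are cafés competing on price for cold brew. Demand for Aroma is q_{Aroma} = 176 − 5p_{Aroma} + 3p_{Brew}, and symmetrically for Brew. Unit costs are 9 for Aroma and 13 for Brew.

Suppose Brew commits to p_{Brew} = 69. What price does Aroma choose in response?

42.8

Aroma's profit: π = (p_{Aroma} − 9)(176 − 5p_{Aroma} + 3p_{Brew}).
∂π/∂p_{Aroma} = 221 − 10p_{Aroma} + 3p_{Brew} = 0 ⇒ p_{Aroma} = 22.1 + 0.3p_{Brew}.
At p_{Brew} = 69: p_{Aroma} = 22.1 + 0.3·69 = 42.8.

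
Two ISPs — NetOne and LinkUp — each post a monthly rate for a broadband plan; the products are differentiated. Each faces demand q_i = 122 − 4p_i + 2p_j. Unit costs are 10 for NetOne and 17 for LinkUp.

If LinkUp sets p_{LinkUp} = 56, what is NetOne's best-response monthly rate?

34.25

NetOne's profit: π = (p_{NetOne} − 10)(122 − 4p_{NetOne} + 2p_{LinkUp}).
∂π/∂p_{NetOne} = 162 − 8p_{NetOne} + 2p_{LinkUp} = 0 ⇒ p_{NetOne} = 20.25 + 0.25p_{LinkUp}.
At p_{LinkUp} = 56: p_{NetOne} = 20.25 + 0.25·56 = 34.25.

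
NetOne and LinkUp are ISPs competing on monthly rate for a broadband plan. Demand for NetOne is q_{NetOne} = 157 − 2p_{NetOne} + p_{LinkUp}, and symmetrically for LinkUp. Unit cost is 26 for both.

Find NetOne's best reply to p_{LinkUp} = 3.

NetOne's profit: π = (p_{NetOne} − 26)(157 − 2p_{NetOne} + p_{LinkUp}).
∂π/∂p_{NetOne} = 209 − 4p_{NetOne} + p_{LinkUp} = 0 ⇒ p_{NetOne} = 52.25 + 0.25p_{LinkUp}.
At p_{LinkUp} = 3: p_{NetOne} = 52.25 + 0.25·3 = 53.

53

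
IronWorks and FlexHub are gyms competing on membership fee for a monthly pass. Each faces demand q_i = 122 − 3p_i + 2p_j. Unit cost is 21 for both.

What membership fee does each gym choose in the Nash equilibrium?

46.25

IronWorks's profit: π = (p_{IronWorks} − 21)(122 − 3p_{IronWorks} + 2p_{FlexHub}).
∂π/∂p_{IronWorks} = 185 − 6p_{IronWorks} + 2p_{FlexHub} = 0 ⇒ p_{IronWorks} = 185/6 + (1/3)p_{FlexHub}.
Setting p_{IronWorks} = p_{FlexHub} in the reaction function: p_{IronWorks} = 185/6 + (1/3)p_{IronWorks}, so p_{IronWorks} = (185/6) / (2/3) = 46.25.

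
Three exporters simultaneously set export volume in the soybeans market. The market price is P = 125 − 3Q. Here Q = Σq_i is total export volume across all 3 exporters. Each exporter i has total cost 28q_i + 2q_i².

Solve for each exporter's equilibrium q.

A representative exporter's profit is π_i = q_i(125 − 3Q) − 28q_i − 2q_i², with Q = q_i + Σ_{j≠i} q_j.
First-order condition: 97 − 10q_i − 3Σ_{j≠i} q_j = 0.
With identical exporters, set every q_j = q: then 97 − 10q − 6q = 0, i.e. q = 97/16 = 6.0625.

6.0625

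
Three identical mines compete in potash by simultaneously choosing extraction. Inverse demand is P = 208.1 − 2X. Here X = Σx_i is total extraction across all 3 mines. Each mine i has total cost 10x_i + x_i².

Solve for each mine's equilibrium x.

A representative mine's profit is π_i = x_i(208.1 − 2X) − 10x_i − x_i², with X = x_i + Σ_{j≠i} x_j.
First-order condition: 198.1 − 6x_i − 2Σ_{j≠i} x_j = 0.
Imposing symmetry (x_j = x for all j) turns Σ_{j≠i} x_j into 2x, so 198.1 = 10x and x = 19.81.

19.81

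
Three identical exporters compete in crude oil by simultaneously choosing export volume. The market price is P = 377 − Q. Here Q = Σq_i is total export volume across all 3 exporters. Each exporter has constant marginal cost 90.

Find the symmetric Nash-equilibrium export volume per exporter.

71.75

A representative exporter's profit is π_i = q_i(377 − Q) − 90q_i, with Q = q_i + Σ_{j≠i} q_j.
First-order condition: 287 − 2q_i − Σ_{j≠i} q_j = 0.
In a symmetric equilibrium every exporter chooses the same q, so Σ_{j≠i} q_j = 2q. The condition becomes 287 − 4q = 0, giving q = 287/4 = 71.75.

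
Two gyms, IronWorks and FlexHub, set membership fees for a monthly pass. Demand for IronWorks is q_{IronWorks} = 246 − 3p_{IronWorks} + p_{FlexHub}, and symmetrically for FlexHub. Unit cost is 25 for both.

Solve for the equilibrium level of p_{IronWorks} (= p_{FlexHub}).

64.2

IronWorks's profit: π = (p_{IronWorks} − 25)(246 − 3p_{IronWorks} + p_{FlexHub}).
∂π/∂p_{IronWorks} = 321 − 6p_{IronWorks} + p_{FlexHub} = 0 ⇒ p_{IronWorks} = 53.5 + (1/6)p_{FlexHub}.
By symmetry p_{FlexHub} = p_{IronWorks}; substituting into the reaction function, (5/6)p_{IronWorks} = 53.5 and p_{IronWorks} = 64.2.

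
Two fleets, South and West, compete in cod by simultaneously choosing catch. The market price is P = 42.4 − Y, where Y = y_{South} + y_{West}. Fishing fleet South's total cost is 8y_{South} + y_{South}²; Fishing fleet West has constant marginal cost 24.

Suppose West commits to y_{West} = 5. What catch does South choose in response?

Fishing fleet South's profit: π = y_{South}(42.4 − (y_{South} + y_{West})) − 8y_{South} − y_{South}².
∂π/∂y_{South} = 34.4 − 4y_{South} − y_{West} = 0, so y_{South} = 8.6 − 0.25y_{West}.
At y_{West} = 5: y_{South} = 8.6 − 0.25·5 = 7.35.

7.35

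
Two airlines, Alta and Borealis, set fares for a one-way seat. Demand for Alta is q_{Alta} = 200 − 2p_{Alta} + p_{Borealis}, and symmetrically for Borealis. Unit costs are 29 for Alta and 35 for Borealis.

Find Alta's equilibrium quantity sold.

115.6

Alta's profit: π = (p_{Alta} − 29)(200 − 2p_{Alta} + p_{Borealis}).
∂π/∂p_{Alta} = 258 − 4p_{Alta} + p_{Borealis} = 0 ⇒ p_{Alta} = 64.5 + 0.25p_{Borealis}.
Similarly p_{Borealis} = 67.5 + 0.25p_{Alta}.
Substituting the second reaction function into the first: p_{Alta} = 64.5 + 0.25(67.5 + 0.25p_{Alta}), which gives 0.9375p_{Alta} = 81.375 ⇒ p_{Alta} = 86.8.
Then p_{Borealis} = 67.5 + 0.25·86.8 = 89.2.
q_{Alta} = 200 − 2·86.8 + 89.2 = 115.6.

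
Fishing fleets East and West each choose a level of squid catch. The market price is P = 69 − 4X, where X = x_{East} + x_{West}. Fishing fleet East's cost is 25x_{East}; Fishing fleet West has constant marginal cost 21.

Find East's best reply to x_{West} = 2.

4.5

Fishing fleet East's profit: π = x_{East}(69 − 4(x_{East} + x_{West})) − 25x_{East}.
∂π/∂x_{East} = 44 − 8x_{East} − 4x_{West} = 0, so x_{East} = 5.5 − 0.5x_{West}.
At x_{West} = 2: x_{East} = 5.5 − 0.5·2 = 4.5.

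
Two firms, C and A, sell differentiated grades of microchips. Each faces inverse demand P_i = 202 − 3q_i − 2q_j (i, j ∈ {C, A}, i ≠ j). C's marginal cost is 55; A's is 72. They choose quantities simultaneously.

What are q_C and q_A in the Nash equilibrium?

19.4375, 15.1875

Firm C's profit: π = q_C(202 − 3q_C − 2q_A) − 55q_C.
∂π/∂q_C = 147 − 6q_C − 2q_A = 0 ⇒ q_C = 24.5 − (1/3)q_A.
Similarly q_A = 65/3 − (1/3)q_C.
Plugging q_A into C's best response: q_C = 24.5 − (1/3)(65/3 − (1/3)q_C) ⇒ (8/9)q_C = 311/18, so q_C = 19.4375.
Then q_A = 65/3 − (1/3)·19.4375 = 15.1875.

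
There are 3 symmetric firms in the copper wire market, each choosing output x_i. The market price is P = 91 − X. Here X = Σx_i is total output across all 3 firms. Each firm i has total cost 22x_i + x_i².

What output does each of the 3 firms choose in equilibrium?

11.5

A representative firm's profit is π_i = x_i(91 − X) − 22x_i − x_i², with X = x_i + Σ_{j≠i} x_j.
First-order condition: 69 − 4x_i − Σ_{j≠i} x_j = 0.
Imposing symmetry (x_j = x for all j) turns Σ_{j≠i} x_j into 2x, so 69 = 6x and x = 11.5.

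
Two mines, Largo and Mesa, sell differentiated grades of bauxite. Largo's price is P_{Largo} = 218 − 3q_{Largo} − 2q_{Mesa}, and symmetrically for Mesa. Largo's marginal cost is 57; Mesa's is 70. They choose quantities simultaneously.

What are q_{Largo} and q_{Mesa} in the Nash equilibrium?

Mine Largo's profit: π = q_{Largo}(218 − 3q_{Largo} − 2q_{Mesa}) − 57q_{Largo}.
∂π/∂q_{Largo} = 161 − 6q_{Largo} − 2q_{Mesa} = 0 ⇒ q_{Largo} = 161/6 − (1/3)q_{Mesa}.
Similarly q_{Mesa} = 74/3 − (1/3)q_{Largo}.
Plugging q_{Mesa} into Largo's best response: q_{Largo} = 161/6 − (1/3)(74/3 − (1/3)q_{Largo}) ⇒ (8/9)q_{Largo} = 335/18, so q_{Largo} = 20.9375.
Then q_{Mesa} = 74/3 − (1/3)·20.9375 = 17.6875.

20.9375, 17.6875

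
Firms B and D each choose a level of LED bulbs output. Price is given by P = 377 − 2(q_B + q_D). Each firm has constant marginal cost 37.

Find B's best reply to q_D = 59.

55.5

Firm B's profit: π = q_B(377 − 2(q_B + q_D)) − 37q_B.
∂π/∂q_B = 340 − 4q_B − 2q_D = 0, so q_B = 85 − 0.5q_D.
At q_D = 59: q_B = 85 − 0.5·59 = 55.5.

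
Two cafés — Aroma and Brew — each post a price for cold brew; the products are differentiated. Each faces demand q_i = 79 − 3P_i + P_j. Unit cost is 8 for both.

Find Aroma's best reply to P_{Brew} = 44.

24.5

Aroma's profit: π = (P_{Aroma} − 8)(79 − 3P_{Aroma} + P_{Brew}).
∂π/∂P_{Aroma} = 103 − 6P_{Aroma} + P_{Brew} = 0 ⇒ P_{Aroma} = 103/6 + (1/6)P_{Brew}.
At P_{Brew} = 44: P_{Aroma} = 103/6 + (1/6)·44 = 24.5.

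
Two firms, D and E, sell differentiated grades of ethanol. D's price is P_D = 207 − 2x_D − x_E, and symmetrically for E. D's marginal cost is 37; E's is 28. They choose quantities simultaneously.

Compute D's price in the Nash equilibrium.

Firm D's profit: π = x_D(207 − 2x_D − x_E) − 37x_D.
∂π/∂x_D = 170 − 4x_D − x_E = 0 ⇒ x_D = 42.5 − 0.25x_E.
Similarly x_E = 44.75 − 0.25x_D.
Solving the two reaction functions simultaneously: (1 − (−0.25)(−0.25))x_D = 42.5 − 0.25·44.75, so 0.9375x_D = 31.3125 and x_D = 33.4.
Then x_E = 44.75 − 0.25·33.4 = 36.4.
P_D = 207 − 2·33.4 − 36.4 = 103.8.

103.8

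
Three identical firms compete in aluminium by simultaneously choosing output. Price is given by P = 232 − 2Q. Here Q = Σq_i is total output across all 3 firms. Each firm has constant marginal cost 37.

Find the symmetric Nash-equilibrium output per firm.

24.375

A representative firm's profit is π_i = q_i(232 − 2Q) − 37q_i, with Q = q_i + Σ_{j≠i} q_j.
First-order condition: 195 − 4q_i − 2Σ_{j≠i} q_j = 0.
With identical firms, set every q_j = q: then 195 − 4q − 4q = 0, i.e. q = 195/8 = 24.375.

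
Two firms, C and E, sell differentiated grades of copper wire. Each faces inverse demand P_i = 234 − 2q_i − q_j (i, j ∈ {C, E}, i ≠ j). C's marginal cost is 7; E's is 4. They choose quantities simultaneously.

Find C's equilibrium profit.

Firm C's profit: π = q_C(234 − 2q_C − q_E) − 7q_C.
∂π/∂q_C = 227 − 4q_C − q_E = 0 ⇒ q_C = 56.75 − 0.25q_E.
Similarly q_E = 57.5 − 0.25q_C.
Plugging q_E into C's best response: q_C = 56.75 − 0.25(57.5 − 0.25q_C) ⇒ 0.9375q_C = 42.375, so q_C = 45.2.
Then q_E = 57.5 − 0.25·45.2 = 46.2.
P_C = 234 − 2·45.2 − 46.2 = 97.4.
Profit = (97.4 − 7)·45.2 = 4086.08.

4086.08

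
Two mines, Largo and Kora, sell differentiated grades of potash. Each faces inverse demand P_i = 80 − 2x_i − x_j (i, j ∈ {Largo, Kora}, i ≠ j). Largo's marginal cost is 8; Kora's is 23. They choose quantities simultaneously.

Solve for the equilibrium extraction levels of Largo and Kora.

15.4, 10.4

Mine Largo's profit: π = x_{Largo}(80 − 2x_{Largo} − x_{Kora}) − 8x_{Largo}.
∂π/∂x_{Largo} = 72 − 4x_{Largo} − x_{Kora} = 0 ⇒ x_{Largo} = 18 − 0.25x_{Kora}.
Similarly x_{Kora} = 14.25 − 0.25x_{Largo}.
Solving the two reaction functions simultaneously: (1 − (−0.25)(−0.25))x_{Largo} = 18 − 0.25·14.25, so 0.9375x_{Largo} = 14.4375 and x_{Largo} = 15.4.
Then x_{Kora} = 14.25 − 0.25·15.4 = 10.4.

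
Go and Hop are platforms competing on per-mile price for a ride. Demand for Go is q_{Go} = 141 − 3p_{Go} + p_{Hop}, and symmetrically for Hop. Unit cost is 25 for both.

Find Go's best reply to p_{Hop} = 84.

50

Go's profit: π = (p_{Go} − 25)(141 − 3p_{Go} + p_{Hop}).
∂π/∂p_{Go} = 216 − 6p_{Go} + p_{Hop} = 0 ⇒ p_{Go} = 36 + (1/6)p_{Hop}.
At p_{Hop} = 84: p_{Go} = 36 + (1/6)·84 = 50.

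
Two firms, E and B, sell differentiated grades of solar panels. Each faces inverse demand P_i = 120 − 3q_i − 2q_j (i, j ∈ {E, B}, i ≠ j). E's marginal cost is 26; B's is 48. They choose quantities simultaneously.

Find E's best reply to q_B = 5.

Firm E's profit: π = q_E(120 − 3q_E − 2q_B) − 26q_E.
∂π/∂q_E = 94 − 6q_E − 2q_B = 0 ⇒ q_E = 47/3 − (1/3)q_B.
At q_B = 5: q_E = 47/3 − (1/3)·5 = 14.

14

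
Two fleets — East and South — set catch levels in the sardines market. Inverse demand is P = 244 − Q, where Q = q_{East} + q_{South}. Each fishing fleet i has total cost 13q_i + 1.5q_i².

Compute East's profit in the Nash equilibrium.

3705.625

Fishing fleet East's profit: π = q_{East}(244 − (q_{East} + q_{South})) − 13q_{East} − 1.5q_{East}².
∂π/∂q_{East} = 231 − 5q_{East} − q_{South} = 0, so q_{East} = 46.2 − 0.2q_{South}.
The game is symmetric, so in equilibrium q_{South} = q_{East}: the reaction function gives 1.2q_{East} = 46.2, hence q_{East} = 38.5.
Price P = 244 − 77 = 167.
East's profit: (167 − 13)·38.5 − 1.5(38.5)² = 3705.625.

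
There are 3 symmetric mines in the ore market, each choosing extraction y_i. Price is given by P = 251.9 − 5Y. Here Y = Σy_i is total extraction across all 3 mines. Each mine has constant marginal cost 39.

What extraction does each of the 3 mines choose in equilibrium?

10.645

A representative mine's profit is π_i = y_i(251.9 − 5Y) − 39y_i, with Y = y_i + Σ_{j≠i} y_j.
First-order condition: 212.9 − 10y_i − 5Σ_{j≠i} y_j = 0.
Imposing symmetry (y_j = y for all j) turns Σ_{j≠i} y_j into 2y, so 212.9 = 20y and y = 10.645.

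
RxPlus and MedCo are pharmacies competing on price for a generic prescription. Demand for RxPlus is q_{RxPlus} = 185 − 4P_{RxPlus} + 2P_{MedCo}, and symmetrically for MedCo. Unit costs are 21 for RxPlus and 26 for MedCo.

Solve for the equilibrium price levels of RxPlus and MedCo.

45.5, 47.5

RxPlus's profit: π = (P_{RxPlus} − 21)(185 − 4P_{RxPlus} + 2P_{MedCo}).
∂π/∂P_{RxPlus} = 269 − 8P_{RxPlus} + 2P_{MedCo} = 0 ⇒ P_{RxPlus} = 33.625 + 0.25P_{MedCo}.
Similarly P_{MedCo} = 36.125 + 0.25P_{RxPlus}.
Substituting the second reaction function into the first: P_{RxPlus} = 33.625 + 0.25(36.125 + 0.25P_{RxPlus}), which gives 0.9375P_{RxPlus} = 1365/32 ⇒ P_{RxPlus} = 45.5.
Then P_{MedCo} = 36.125 + 0.25·45.5 = 47.5.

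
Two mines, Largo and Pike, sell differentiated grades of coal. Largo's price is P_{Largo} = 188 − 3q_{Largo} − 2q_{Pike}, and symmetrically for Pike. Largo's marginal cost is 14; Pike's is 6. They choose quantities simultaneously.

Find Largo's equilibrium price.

77.75

Mine Largo's profit: π = q_{Largo}(188 − 3q_{Largo} − 2q_{Pike}) − 14q_{Largo}.
∂π/∂q_{Largo} = 174 − 6q_{Largo} − 2q_{Pike} = 0 ⇒ q_{Largo} = 29 − (1/3)q_{Pike}.
Similarly q_{Pike} = 91/3 − (1/3)q_{Largo}.
Solving the two reaction functions simultaneously: (1 − (−1/3)(−1/3))q_{Largo} = 29 − (1/3)·(91/3), so (8/9)q_{Largo} = 170/9 and q_{Largo} = 21.25.
Then q_{Pike} = 91/3 − (1/3)·21.25 = 23.25.
P_{Largo} = 188 − 3·21.25 − 2·23.25 = 77.75.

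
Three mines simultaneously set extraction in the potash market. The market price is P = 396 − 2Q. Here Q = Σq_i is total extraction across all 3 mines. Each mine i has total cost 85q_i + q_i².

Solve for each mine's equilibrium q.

31.1

A representative mine's profit is π_i = q_i(396 − 2Q) − 85q_i − q_i², with Q = q_i + Σ_{j≠i} q_j.
First-order condition: 311 − 6q_i − 2Σ_{j≠i} q_j = 0.
In a symmetric equilibrium every mine chooses the same q, so Σ_{j≠i} q_j = 2q. The condition becomes 311 − 10q = 0, giving q = 311/10 = 31.1.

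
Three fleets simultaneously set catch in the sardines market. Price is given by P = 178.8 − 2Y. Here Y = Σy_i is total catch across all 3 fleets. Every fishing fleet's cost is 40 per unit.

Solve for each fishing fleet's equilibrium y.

17.35

A representative fishing fleet's profit is π_i = y_i(178.8 − 2Y) − 40y_i, with Y = y_i + Σ_{j≠i} y_j.
First-order condition: 138.8 − 4y_i − 2Σ_{j≠i} y_j = 0.
With identical fishing fleets, set every y_j = y: then 138.8 − 4y − 4y = 0, i.e. y = 138.8/8 = 17.35.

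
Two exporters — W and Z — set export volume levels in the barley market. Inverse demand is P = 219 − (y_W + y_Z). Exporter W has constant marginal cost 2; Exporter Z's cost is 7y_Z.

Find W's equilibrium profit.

5476

Exporter W's profit: π = y_W(219 − (y_W + y_Z)) − 2y_W.
∂π/∂y_W = 217 − 2y_W − y_Z = 0, so y_W = 108.5 − 0.5y_Z.
By the same steps for Z: y_Z = 106 − 0.5y_W.
Substituting the second reaction function into the first: y_W = 108.5 − 0.5(106 − 0.5y_W), which gives 0.75y_W = 55.5 ⇒ y_W = 74.
Then y_Z = 106 − 0.5·74 = 69.
Price P = 219 − 143 = 76.
W's profit: (76 − 2)·74 = 5476.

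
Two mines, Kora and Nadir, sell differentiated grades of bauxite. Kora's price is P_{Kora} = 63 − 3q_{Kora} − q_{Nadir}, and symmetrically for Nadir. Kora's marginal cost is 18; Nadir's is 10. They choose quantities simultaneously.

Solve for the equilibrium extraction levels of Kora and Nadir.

Mine Kora's profit: π = q_{Kora}(63 − 3q_{Kora} − q_{Nadir}) − 18q_{Kora}.
∂π/∂q_{Kora} = 45 − 6q_{Kora} − q_{Nadir} = 0 ⇒ q_{Kora} = 7.5 − (1/6)q_{Nadir}.
Similarly q_{Nadir} = 53/6 − (1/6)q_{Kora}.
Substituting the second reaction function into the first: q_{Kora} = 7.5 − (1/6)(53/6 − (1/6)q_{Kora}), which gives (35/36)q_{Kora} = 217/36 ⇒ q_{Kora} = 6.2.
Then q_{Nadir} = 53/6 − (1/6)·6.2 = 7.8.

6.2, 7.8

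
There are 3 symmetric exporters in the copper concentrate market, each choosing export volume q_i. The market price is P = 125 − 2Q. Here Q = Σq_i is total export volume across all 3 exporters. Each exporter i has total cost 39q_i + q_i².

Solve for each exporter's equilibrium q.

8.6

A representative exporter's profit is π_i = q_i(125 − 2Q) − 39q_i − q_i², with Q = q_i + Σ_{j≠i} q_j.
First-order condition: 86 − 6q_i − 2Σ_{j≠i} q_j = 0.
In a symmetric equilibrium every exporter chooses the same q, so Σ_{j≠i} q_j = 2q. The condition becomes 86 − 10q = 0, giving q = 86/10 = 8.6.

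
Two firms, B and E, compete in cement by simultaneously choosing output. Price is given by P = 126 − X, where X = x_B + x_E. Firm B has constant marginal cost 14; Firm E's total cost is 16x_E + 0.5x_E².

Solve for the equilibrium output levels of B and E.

Firm B's profit: π = x_B(126 − (x_B + x_E)) − 14x_B.
∂π/∂x_B = 112 − 2x_B − x_E = 0, so x_B = 56 − 0.5x_E.
For E: ∂π/∂x_E = 110 − 3x_E − x_B = 0 ⇒ x_E = 110/3 − (1/3)x_B.
Substituting the second reaction function into the first: x_B = 56 − 0.5(110/3 − (1/3)x_B), which gives (5/6)x_B = 113/3 ⇒ x_B = 45.2.
Then x_E = 110/3 − (1/3)·45.2 = 21.6.

45.2, 21.6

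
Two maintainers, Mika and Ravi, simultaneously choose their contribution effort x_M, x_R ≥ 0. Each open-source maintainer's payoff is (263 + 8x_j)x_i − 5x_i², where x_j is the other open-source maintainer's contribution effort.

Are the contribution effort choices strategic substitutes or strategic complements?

Mika's payoff is (263 + 8x_R)x_M − 5x_M².
∂π/∂x_M = 263 + 8x_R − 10x_M = 0, so x_M = 26.3 + 0.8x_R.
The best-response slope dx_M/dx_R = 0.8 > 0: the reaction function is upward-sloping, so the choices are strategic complements.

strategic complements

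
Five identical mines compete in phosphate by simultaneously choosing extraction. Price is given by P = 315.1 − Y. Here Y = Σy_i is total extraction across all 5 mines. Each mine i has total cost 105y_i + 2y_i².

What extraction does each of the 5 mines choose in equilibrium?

A representative mine's profit is π_i = y_i(315.1 − Y) − 105y_i − 2y_i², with Y = y_i + Σ_{j≠i} y_j.
First-order condition: 210.1 − 6y_i − Σ_{j≠i} y_j = 0.
In a symmetric equilibrium every mine chooses the same y, so Σ_{j≠i} y_j = 4y. The condition becomes 210.1 − 10y = 0, giving y = 210.1/10 = 21.01.

21.01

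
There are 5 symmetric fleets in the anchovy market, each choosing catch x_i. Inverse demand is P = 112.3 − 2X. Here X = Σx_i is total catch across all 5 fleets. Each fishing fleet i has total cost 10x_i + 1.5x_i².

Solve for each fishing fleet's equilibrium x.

6.82

A representative fishing fleet's profit is π_i = x_i(112.3 − 2X) − 10x_i − 1.5x_i², with X = x_i + Σ_{j≠i} x_j.
First-order condition: 102.3 − 7x_i − 2Σ_{j≠i} x_j = 0.
With identical fishing fleets, set every x_j = x: then 102.3 − 7x − 8x = 0, i.e. x = 102.3/15 = 6.82.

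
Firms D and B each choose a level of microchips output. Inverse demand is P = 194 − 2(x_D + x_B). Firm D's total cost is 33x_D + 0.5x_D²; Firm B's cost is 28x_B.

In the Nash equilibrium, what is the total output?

Firm D's profit: π = x_D(194 − 2(x_D + x_B)) − 33x_D − 0.5x_D².
∂π/∂x_D = 161 − 5x_D − 2x_B = 0, so x_D = 32.2 − 0.4x_B.
For B: ∂π/∂x_B = 166 − 4x_B − 2x_D = 0 ⇒ x_B = 41.5 − 0.5x_D.
Solving the two reaction functions simultaneously: (1 − (−0.4)(−0.5))x_D = 32.2 − 0.4·41.5, so 0.8x_D = 15.6 and x_D = 19.5.
Then x_B = 41.5 − 0.5·19.5 = 31.75.
Total output: 19.5 + 31.75 = 51.25.

51.25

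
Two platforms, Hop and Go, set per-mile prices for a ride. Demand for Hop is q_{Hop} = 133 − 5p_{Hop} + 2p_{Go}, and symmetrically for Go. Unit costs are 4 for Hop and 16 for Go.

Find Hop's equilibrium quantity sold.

81.875

Hop's profit: π = (p_{Hop} − 4)(133 − 5p_{Hop} + 2p_{Go}).
∂π/∂p_{Hop} = 153 − 10p_{Hop} + 2p_{Go} = 0 ⇒ p_{Hop} = 15.3 + 0.2p_{Go}.
Similarly p_{Go} = 21.3 + 0.2p_{Hop}.
Substituting the second reaction function into the first: p_{Hop} = 15.3 + 0.2(21.3 + 0.2p_{Hop}), which gives 0.96p_{Hop} = 19.56 ⇒ p_{Hop} = 20.375.
Then p_{Go} = 21.3 + 0.2·20.375 = 25.375.
q_{Hop} = 133 − 5·20.375 + 2·25.375 = 81.875.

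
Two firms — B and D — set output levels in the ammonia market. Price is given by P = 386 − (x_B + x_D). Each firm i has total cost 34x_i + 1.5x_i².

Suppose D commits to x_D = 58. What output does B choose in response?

Firm B's profit: π = x_B(386 − (x_B + x_D)) − 34x_B − 1.5x_B².
∂π/∂x_B = 352 − 5x_B − x_D = 0, so x_B = 70.4 − 0.2x_D.
At x_D = 58: x_B = 70.4 − 0.2·58 = 58.8.

58.8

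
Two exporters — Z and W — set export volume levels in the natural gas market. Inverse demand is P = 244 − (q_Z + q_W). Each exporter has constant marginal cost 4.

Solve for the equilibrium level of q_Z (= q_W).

80

Exporter Z's profit: π = q_Z(244 − (q_Z + q_W)) − 4q_Z.
∂π/∂q_Z = 240 − 2q_Z − q_W = 0, so q_Z = 120 − 0.5q_W.
Setting q_Z = q_W in the reaction function: q_Z = 120 − 0.5q_Z, so q_Z = 120 / 1.5 = 80.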